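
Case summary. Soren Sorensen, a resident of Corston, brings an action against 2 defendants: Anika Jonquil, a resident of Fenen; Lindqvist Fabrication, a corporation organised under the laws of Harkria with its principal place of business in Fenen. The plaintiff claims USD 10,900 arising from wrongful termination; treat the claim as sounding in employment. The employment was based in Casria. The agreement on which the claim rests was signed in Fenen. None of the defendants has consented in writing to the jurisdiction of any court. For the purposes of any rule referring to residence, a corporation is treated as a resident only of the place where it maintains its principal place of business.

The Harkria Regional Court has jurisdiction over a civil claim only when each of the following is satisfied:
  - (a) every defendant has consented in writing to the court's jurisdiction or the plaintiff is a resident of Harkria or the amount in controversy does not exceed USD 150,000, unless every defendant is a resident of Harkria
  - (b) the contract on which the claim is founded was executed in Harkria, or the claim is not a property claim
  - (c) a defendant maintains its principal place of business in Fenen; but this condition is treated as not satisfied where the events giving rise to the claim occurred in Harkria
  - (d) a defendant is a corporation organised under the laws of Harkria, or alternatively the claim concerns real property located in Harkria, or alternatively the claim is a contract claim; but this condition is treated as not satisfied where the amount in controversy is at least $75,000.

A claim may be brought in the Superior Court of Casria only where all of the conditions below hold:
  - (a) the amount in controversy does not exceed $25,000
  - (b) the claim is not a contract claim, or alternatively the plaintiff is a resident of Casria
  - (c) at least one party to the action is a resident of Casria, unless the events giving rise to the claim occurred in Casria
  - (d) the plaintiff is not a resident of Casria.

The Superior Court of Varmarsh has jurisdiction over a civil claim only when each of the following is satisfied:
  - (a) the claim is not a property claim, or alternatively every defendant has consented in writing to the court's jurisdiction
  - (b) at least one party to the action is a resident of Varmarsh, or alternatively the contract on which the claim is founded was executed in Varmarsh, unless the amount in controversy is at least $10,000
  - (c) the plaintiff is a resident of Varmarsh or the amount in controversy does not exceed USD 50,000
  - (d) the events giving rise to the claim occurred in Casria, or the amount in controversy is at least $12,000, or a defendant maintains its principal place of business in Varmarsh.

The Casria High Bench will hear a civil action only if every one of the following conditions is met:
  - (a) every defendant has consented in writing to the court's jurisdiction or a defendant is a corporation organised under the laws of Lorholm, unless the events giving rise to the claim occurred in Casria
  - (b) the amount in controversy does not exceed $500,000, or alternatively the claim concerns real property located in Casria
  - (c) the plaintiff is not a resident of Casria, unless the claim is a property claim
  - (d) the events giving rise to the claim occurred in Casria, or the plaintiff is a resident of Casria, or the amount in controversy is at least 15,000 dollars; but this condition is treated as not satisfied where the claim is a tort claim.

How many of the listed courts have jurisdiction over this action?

The Harkria Regional Court:
  (a) The amount in controversy is USD 10,900, within the USD 150,000 ceiling, so one alternative holds. Condition met.
  (b) The claim is an employment claim, not a property claim, so this disjunct is met. Satisfied.
  (c) Lindqvist Fabrication has its principal place of business in Fenen. And the carve-out is inapplicable — the operative events occurred in Casria, not Harkria. Satisfied.
  (d) Lindqvist Fabrication is organised under the laws of Harkria, so this disjunct is met. And the carve-out is inapplicable — the amount in controversy is 10,900 dollars, below the $75,000 floor. Met.
  → The court has jurisdiction.
The Superior Court of Casria:
  (a) The amount in controversy is 10,900 dollars, within the USD 25,000 ceiling. Condition met.
  (b) The claim is an employment claim, not a contract claim, so this disjunct is met. Met.
  (c) No party resides in Casria. However, the operative events occurred in Casria, so the 'unless' proviso supplies this condition. Condition met.
  (d) The plaintiff resides in Corston, which is not Casria. Condition met.
  → The court has jurisdiction.
The Superior Court of Varmarsh:
  (a) The claim is an employment claim, not a property claim, so this disjunct is met. Satisfied.
  (b) No party resides in Varmarsh; the contract was executed in Fenen, not Varmarsh — none of the alternatives is met. However, the amount in controversy is 10,900 dollars, which meets the USD 10,000 floor, so the 'unless' proviso supplies this condition. Satisfied.
  (c) The amount in controversy is $10,900, within the 50,000 dollars ceiling — that alternative is enough. Condition met.
  (d) The operative events occurred in Casria, so one alternative holds. Condition met.
  → All conditions met; jurisdiction exists.
The Casria High Bench:
  (a) No such written consent has been filed; the corporate defendant(s) are organised in Harkria, not Lorholm — every alternative fails. However, the operative events occurred in Casria, so the 'unless' proviso supplies this condition. Satisfied.
  (b) The amount in controversy is $10,900, within the USD 500,000 ceiling, so this disjunct is met. Condition met.
  (c) The plaintiff resides in Corston, which is not Casria. Satisfied.
  (d) The operative events occurred in Casria, so this disjunct is met. And the carve-out is inapplicable — the claim is an employment claim, not a tort claim. Condition met.
  → Every requirement is satisfied — jurisdiction.
Courts with jurisdiction: the Harkria Regional Court, the Superior Court of Casria, the Superior Court of Varmarsh, the Casria High Bench — 4 in total.

4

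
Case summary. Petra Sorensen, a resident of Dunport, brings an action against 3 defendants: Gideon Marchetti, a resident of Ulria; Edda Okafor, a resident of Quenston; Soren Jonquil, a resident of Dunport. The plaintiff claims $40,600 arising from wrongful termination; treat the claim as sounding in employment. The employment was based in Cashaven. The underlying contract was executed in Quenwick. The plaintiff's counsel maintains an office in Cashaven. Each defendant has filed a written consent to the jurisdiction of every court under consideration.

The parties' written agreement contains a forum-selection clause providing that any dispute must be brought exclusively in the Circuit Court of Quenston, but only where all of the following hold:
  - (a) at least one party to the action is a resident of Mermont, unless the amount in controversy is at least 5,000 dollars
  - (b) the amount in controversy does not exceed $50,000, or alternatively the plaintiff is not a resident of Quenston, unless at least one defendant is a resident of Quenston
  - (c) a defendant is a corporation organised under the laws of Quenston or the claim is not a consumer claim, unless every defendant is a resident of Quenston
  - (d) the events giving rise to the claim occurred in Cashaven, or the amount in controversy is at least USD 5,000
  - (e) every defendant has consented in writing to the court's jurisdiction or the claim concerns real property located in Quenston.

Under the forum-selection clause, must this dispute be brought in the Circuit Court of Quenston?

The Circuit Court of Quenston:
  (a) No party resides in Mermont. The proviso rescues it, though: the amount in controversy is USD 40,600, which meets the 5,000 dollars floor. Condition met.
  (b) The amount in controversy is USD 40,600, within the USD 50,000 ceiling — that alternative is enough. Met.
  (c) The claim is an employment claim, not a consumer claim, which satisfies one of the alternatives. Met.
  (d) The operative events occurred in Cashaven, so this disjunct is met. Met.
  (e) Every defendant has filed written consent, so this disjunct is met. Met.
  → Forum clause is triggered.

Yes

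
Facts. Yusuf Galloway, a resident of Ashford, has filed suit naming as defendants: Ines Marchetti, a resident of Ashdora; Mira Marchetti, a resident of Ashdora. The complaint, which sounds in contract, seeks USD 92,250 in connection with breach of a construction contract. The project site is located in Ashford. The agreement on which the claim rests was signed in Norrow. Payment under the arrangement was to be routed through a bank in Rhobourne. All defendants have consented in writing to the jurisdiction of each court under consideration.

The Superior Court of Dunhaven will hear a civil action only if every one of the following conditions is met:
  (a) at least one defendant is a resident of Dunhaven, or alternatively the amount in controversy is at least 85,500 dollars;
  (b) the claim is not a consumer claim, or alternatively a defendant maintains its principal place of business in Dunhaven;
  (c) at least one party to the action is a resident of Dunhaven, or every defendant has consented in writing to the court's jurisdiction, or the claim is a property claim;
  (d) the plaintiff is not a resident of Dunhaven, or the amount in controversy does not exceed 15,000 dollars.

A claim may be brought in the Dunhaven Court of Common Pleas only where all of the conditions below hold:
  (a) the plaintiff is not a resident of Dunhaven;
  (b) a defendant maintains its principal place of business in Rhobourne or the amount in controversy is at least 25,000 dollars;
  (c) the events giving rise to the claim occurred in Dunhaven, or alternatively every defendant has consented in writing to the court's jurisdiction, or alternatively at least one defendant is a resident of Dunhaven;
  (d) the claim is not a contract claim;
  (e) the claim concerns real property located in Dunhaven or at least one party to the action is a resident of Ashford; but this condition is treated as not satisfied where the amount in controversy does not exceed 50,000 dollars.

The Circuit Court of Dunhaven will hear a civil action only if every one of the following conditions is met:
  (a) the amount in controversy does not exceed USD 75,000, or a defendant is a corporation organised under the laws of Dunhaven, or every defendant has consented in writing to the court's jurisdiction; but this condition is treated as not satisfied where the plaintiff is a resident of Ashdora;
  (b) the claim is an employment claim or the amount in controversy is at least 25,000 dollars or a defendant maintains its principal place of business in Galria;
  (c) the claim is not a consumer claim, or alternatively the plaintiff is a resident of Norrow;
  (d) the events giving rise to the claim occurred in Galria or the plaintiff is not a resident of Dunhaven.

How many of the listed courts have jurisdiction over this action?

The Superior Court of Dunhaven:
  (a) The amount in controversy is 92,250 dollars, which meets the $85,500 floor — that alternative is enough. Satisfied.
  (b) The claim is a contract claim, not a consumer claim — that alternative is enough. Met.
  (c) Every defendant has filed written consent, so this disjunct is met. Met.
  (d) The plaintiff resides in Ashford, which is not Dunhaven — that alternative is enough. Satisfied.
  → All conditions met; jurisdiction exists.
The Dunhaven Court of Common Pleas:
  (a) The plaintiff resides in Ashford, which is not Dunhaven. Condition met.
  (b) The amount in controversy is 92,250 dollars, which meets the 25,000 dollars floor — that alternative is enough. Satisfied.
  (c) Every defendant has filed written consent, so this disjunct is met. Met.
  (d) The claim is a contract claim. Fails.
  (e) Yusuf Galloway resides in Ashford, which satisfies one of the alternatives. The exception is not triggered, since the amount in controversy is USD 92,250, above the USD 50,000 ceiling. Condition met.
  → No jurisdiction.
The Circuit Court of Dunhaven:
  (a) Every defendant has filed written consent, so one alternative holds. The carve-out does not apply: the plaintiff resides in Ashford, not Ashdora. Met.
  (b) The amount in controversy is USD 92,250, which meets the 25,000 dollars floor, so this disjunct is met. Met.
  (c) The claim is a contract claim, not a consumer claim, so one alternative holds. Condition met.
  (d) The plaintiff resides in Ashford, which is not Dunhaven, so this disjunct is met. Condition met.
  → Jurisdiction lies.
Courts with jurisdiction: the Superior Court of Dunhaven, the Circuit Court of Dunhaven — 2 in total.

2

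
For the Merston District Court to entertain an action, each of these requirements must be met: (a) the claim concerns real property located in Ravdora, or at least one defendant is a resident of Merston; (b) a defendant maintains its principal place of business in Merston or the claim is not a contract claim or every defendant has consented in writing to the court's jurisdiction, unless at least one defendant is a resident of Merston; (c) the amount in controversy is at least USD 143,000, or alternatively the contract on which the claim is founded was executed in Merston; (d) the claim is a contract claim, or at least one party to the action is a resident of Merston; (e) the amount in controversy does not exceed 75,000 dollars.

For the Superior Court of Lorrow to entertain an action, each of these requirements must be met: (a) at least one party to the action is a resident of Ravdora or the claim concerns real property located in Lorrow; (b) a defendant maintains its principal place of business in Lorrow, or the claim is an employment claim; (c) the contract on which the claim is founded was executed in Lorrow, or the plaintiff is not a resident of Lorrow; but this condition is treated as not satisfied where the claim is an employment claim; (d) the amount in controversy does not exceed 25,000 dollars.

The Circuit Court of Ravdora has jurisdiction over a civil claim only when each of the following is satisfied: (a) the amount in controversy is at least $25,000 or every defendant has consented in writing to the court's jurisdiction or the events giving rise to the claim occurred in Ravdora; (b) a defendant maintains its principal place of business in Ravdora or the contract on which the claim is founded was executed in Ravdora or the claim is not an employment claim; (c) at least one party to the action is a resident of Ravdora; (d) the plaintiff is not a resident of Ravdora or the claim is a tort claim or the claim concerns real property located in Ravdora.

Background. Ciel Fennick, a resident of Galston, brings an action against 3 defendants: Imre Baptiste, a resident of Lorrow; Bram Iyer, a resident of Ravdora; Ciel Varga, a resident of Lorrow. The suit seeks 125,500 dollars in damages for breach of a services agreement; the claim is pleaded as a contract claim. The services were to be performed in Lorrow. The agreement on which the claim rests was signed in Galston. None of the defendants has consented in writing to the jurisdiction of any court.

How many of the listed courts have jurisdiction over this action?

1

The Merston District Court:
  (a) The claim does not concern real property; no defendant resides in Merston (they reside in Lorrow, Ravdora, Lorrow) — every alternative fails. Fails.
  (b) No defendant is a corporation; the claim is a contract claim; no such written consent has been filed — none of the alternatives is met. Nor does the 'unless' clause help: no defendant resides in Merston (they reside in Lorrow, Ravdora, Lorrow). Fails.
  (c) The amount in controversy is USD 125,500, below the USD 143,000 floor; the contract was executed in Galston, not Merston — none of the alternatives is met. Not met.
  (d) The claim is a contract claim, so one alternative holds. Satisfied.
  (e) The amount in controversy is $125,500, above the 75,000 dollars ceiling. Not satisfied.
  → The court lacks jurisdiction.
The Superior Court of Lorrow:
  (a) Bram Iyer resides in Ravdora — that alternative is enough. Satisfied.
  (b) No defendant is a corporation; the claim is a contract claim, not an employment claim — no alternative holds. Not satisfied.
  (c) The plaintiff resides in Galston, which is not Lorrow — that alternative is enough. And the carve-out is inapplicable — the claim is a contract claim, not an employment claim. Met.
  (d) The amount in controversy is 125,500 dollars, above the $25,000 ceiling. Fails.
  → The court lacks jurisdiction.
The Circuit Court of Ravdora:
  (a) The amount in controversy is 125,500 dollars, which meets the USD 25,000 floor, which satisfies one of the alternatives. Met.
  (b) The claim is a contract claim, not an employment claim, which satisfies one of the alternatives. Condition met.
  (c) Bram Iyer resides in Ravdora. Condition met.
  (d) The plaintiff resides in Galston, which is not Ravdora, which satisfies one of the alternatives. Met.
  → All conditions met; jurisdiction exists.
Courts with jurisdiction: the Circuit Court of Ravdora — 1 in total.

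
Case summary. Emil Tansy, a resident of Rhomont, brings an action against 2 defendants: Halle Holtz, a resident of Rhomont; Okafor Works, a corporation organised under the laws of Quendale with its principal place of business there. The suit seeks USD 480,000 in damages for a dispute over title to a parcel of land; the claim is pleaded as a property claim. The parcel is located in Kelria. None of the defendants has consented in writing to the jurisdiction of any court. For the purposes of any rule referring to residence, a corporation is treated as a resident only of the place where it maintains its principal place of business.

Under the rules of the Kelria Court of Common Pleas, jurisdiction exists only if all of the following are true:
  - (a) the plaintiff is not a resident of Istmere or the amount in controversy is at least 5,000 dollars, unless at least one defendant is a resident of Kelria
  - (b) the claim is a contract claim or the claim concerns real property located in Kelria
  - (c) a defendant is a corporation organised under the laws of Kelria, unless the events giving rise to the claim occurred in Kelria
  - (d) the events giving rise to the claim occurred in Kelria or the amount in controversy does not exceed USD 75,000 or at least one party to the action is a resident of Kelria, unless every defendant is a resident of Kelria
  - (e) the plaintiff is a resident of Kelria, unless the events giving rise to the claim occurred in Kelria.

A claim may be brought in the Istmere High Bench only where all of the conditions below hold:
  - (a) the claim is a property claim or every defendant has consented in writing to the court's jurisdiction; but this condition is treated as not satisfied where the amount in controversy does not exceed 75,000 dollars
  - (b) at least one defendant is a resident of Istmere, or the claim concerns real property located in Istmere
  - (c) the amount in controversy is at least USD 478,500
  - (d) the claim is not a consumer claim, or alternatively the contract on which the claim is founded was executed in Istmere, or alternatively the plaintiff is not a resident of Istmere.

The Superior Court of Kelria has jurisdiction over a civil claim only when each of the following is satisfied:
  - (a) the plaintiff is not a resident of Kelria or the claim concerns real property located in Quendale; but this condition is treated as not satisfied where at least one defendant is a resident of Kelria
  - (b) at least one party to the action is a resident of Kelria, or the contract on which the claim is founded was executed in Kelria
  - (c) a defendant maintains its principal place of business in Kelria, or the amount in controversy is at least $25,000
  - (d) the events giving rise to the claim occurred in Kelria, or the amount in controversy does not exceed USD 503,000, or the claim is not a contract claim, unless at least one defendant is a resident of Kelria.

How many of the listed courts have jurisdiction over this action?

The Kelria Court of Common Pleas:
  (a) The plaintiff resides in Rhomont, which is not Istmere — that alternative is enough. Condition met.
  (b) The property lies in Kelria — that alternative is enough. Satisfied.
  (c) The corporate defendant(s) are organised in Quendale, not Kelria. However, the operative events occurred in Kelria, so the 'unless' proviso supplies this condition. Satisfied.
  (d) The operative events occurred in Kelria — that alternative is enough. Condition met.
  (e) The plaintiff resides in Rhomont, not Kelria. However, the operative events occurred in Kelria, so the 'unless' proviso supplies this condition. Condition met.
  → All conditions met; jurisdiction exists.
The Istmere High Bench:
  (a) The claim is a property claim, so one alternative holds. And the carve-out is inapplicable — the amount in controversy is USD 480,000, above the $75,000 ceiling. Condition met.
  (b) No defendant resides in Istmere (they reside in Rhomont, Quendale); the property lies in Kelria, not Istmere — no alternative holds. Condition not met.
  (c) The amount in controversy is $480,000, which meets the $478,500 floor. Satisfied.
  (d) The claim is a property claim, not a consumer claim, so one alternative holds. Satisfied.
  → No jurisdiction.
The Superior Court of Kelria:
  (a) The plaintiff resides in Rhomont, which is not Kelria — that alternative is enough. The carve-out does not apply: no defendant resides in Kelria (they reside in Rhomont, Quendale). Met.
  (b) No party resides in Kelria; no contract (and hence no place of execution) is alleged — every alternative fails. Not met.
  (c) The amount in controversy is 480,000 dollars, which meets the USD 25,000 floor, which satisfies one of the alternatives. Satisfied.
  (d) The operative events occurred in Kelria, which satisfies one of the alternatives. Satisfied.
  → The court lacks jurisdiction.
Courts with jurisdiction: the Kelria Court of Common Pleas — 1 in total.

1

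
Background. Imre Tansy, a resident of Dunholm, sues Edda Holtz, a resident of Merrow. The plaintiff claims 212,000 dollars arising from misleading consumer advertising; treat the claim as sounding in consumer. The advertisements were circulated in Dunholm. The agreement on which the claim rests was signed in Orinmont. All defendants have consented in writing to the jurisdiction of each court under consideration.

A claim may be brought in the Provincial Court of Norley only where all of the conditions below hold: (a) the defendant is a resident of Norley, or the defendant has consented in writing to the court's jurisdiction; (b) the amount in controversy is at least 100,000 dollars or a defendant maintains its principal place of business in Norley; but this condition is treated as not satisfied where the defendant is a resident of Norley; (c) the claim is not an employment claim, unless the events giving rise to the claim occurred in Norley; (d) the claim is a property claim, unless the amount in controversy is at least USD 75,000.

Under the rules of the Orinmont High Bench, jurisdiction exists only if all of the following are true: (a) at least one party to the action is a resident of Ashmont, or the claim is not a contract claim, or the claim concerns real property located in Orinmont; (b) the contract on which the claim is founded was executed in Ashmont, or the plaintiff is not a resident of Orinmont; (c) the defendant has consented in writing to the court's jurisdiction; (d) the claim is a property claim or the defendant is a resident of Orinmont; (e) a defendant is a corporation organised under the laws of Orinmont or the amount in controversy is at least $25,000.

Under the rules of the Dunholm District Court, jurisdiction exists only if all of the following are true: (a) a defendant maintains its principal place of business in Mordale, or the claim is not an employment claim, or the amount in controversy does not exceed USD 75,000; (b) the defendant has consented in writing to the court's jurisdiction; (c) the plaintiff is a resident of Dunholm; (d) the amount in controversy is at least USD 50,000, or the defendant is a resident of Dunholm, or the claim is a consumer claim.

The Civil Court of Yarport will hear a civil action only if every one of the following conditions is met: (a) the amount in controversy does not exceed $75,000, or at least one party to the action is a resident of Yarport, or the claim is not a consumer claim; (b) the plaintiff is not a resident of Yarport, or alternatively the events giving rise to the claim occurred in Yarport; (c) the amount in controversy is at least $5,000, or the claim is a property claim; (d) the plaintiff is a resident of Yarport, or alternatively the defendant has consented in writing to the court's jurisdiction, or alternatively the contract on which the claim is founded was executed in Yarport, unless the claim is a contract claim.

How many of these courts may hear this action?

2

The Provincial Court of Norley:
  (a) Every defendant has filed written consent, which satisfies one of the alternatives. Satisfied.
  (b) The amount in controversy is 212,000 dollars, which meets the 100,000 dollars floor, which satisfies one of the alternatives. And the carve-out is inapplicable — the defendant resides in Merrow, not Norley. Condition met.
  (c) The claim is a consumer claim, not an employment claim. Condition met.
  (d) The claim is a consumer claim, not a property claim. But the amount in controversy is 212,000 dollars, which meets the $75,000 floor, and the 'unless' clause therefore excuses the requirement. Satisfied.
  → The court has jurisdiction.
The Orinmont High Bench:
  (a) The claim is a consumer claim, not a contract claim — that alternative is enough. Satisfied.
  (b) The plaintiff resides in Dunholm, which is not Orinmont, which satisfies one of the alternatives. Satisfied.
  (c) Every defendant has filed written consent. Met.
  (d) The claim is a consumer claim, not a property claim; the defendant resides in Merrow, not Orinmont — none of the alternatives is met. Not met.
  (e) The amount in controversy is USD 212,000, which meets the USD 25,000 floor, which satisfies one of the alternatives. Met.
  → No jurisdiction.
The Dunholm District Court:
  (a) The claim is a consumer claim, not an employment claim, so one alternative holds. Condition met.
  (b) Every defendant has filed written consent. Satisfied.
  (c) The plaintiff resides in Dunholm. Met.
  (d) The amount in controversy is USD 212,000, which meets the 50,000 dollars floor, so one alternative holds. Met.
  → All conditions met; jurisdiction exists.
The Civil Court of Yarport:
  (a) The amount in controversy is USD 212,000, above the USD 75,000 ceiling; no party resides in Yarport; the claim is a consumer claim — every alternative fails. Fails.
  (b) The plaintiff resides in Dunholm, which is not Yarport, so one alternative holds. Condition met.
  (c) The amount in controversy is 212,000 dollars, which meets the USD 5,000 floor, so one alternative holds. Satisfied.
  (d) Every defendant has filed written consent, so this disjunct is met. Met.
  → At least one condition fails; no jurisdiction.
Courts with jurisdiction: the Provincial Court of Norley, the Dunholm District Court — 2 in total.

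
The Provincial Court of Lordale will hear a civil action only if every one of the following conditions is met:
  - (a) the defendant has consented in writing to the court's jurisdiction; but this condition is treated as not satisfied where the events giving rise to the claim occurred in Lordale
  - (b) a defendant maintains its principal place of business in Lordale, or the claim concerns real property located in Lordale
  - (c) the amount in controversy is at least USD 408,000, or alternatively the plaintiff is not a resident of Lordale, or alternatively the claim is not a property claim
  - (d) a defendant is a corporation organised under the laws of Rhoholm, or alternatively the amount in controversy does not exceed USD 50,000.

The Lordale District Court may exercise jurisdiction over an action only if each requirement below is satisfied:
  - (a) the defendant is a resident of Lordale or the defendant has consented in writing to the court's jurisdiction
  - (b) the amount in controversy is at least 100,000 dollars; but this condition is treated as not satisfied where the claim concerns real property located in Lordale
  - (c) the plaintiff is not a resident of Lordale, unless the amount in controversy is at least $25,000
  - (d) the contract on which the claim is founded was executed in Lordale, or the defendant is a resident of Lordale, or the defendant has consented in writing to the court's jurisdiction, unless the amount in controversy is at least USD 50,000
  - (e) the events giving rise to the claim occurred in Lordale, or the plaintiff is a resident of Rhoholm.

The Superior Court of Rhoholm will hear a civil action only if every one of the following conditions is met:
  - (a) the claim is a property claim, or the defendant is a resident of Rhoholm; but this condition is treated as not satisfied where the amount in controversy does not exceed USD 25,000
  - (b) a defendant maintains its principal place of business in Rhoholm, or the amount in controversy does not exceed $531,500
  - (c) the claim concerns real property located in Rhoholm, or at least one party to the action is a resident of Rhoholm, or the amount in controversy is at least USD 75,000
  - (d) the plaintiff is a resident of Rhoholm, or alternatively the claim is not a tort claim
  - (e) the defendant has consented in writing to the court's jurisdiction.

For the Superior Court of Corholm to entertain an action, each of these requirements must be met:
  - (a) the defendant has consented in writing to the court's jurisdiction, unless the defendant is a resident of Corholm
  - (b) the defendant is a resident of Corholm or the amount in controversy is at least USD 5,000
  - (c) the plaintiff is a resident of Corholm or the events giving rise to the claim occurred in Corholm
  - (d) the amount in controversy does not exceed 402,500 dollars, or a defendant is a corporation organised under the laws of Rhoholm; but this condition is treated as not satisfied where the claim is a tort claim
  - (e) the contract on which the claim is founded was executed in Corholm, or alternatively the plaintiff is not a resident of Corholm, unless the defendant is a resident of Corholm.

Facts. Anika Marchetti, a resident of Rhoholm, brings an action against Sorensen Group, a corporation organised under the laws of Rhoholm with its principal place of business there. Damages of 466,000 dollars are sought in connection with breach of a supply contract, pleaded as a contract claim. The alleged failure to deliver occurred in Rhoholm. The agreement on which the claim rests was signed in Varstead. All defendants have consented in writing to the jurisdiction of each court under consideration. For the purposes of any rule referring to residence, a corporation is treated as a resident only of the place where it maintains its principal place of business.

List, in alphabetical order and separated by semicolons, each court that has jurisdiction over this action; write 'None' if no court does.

the Lordale District Court; the Superior Court of Rhoholm

The Provincial Court of Lordale:
  (a) Every defendant has filed written consent. The carve-out does not apply: the operative events occurred in Rhoholm, not Lordale. Satisfied.
  (b) The corporate defendant(s) have their principal place of business in Rhoholm, not Lordale; the claim does not concern real property — no alternative holds. Not satisfied.
  (c) The amount in controversy is USD 466,000, which meets the USD 408,000 floor, which satisfies one of the alternatives. Satisfied.
  (d) Sorensen Group is organised under the laws of Rhoholm — that alternative is enough. Condition met.
  → At least one condition fails; no jurisdiction.
The Lordale District Court:
  (a) Every defendant has filed written consent — that alternative is enough. Satisfied.
  (b) The amount in controversy is USD 466,000, which meets the $100,000 floor. And the carve-out is inapplicable — the claim does not concern real property. Satisfied.
  (c) The plaintiff resides in Rhoholm, which is not Lordale. Met.
  (d) Every defendant has filed written consent, so one alternative holds. Met.
  (e) The plaintiff resides in Rhoholm, so one alternative holds. Condition met.
  → Every requirement is satisfied — jurisdiction.
The Superior Court of Rhoholm:
  (a) The defendant resides in Rhoholm, which satisfies one of the alternatives. The carve-out does not apply: the amount in controversy is 466,000 dollars, above the $25,000 ceiling. Satisfied.
  (b) Sorensen Group has its principal place of business in Rhoholm, which satisfies one of the alternatives. Condition met.
  (c) Anika Marchetti resides in Rhoholm, so this disjunct is met. Met.
  (d) The plaintiff resides in Rhoholm, so one alternative holds. Met.
  (e) Every defendant has filed written consent. Met.
  → All conditions met; jurisdiction exists.
The Superior Court of Corholm:
  (a) Every defendant has filed written consent. Satisfied.
  (b) The amount in controversy is USD 466,000, which meets the $5,000 floor, which satisfies one of the alternatives. Met.
  (c) The plaintiff resides in Rhoholm, not Corholm; the operative events occurred in Rhoholm, not Corholm — none of the alternatives is met. Not satisfied.
  (d) Sorensen Group is organised under the laws of Rhoholm, which satisfies one of the alternatives. The carve-out does not apply: the claim is a contract claim, not a tort claim. Condition met.
  (e) The plaintiff resides in Rhoholm, which is not Corholm, so this disjunct is met. Satisfied.
  → No jurisdiction.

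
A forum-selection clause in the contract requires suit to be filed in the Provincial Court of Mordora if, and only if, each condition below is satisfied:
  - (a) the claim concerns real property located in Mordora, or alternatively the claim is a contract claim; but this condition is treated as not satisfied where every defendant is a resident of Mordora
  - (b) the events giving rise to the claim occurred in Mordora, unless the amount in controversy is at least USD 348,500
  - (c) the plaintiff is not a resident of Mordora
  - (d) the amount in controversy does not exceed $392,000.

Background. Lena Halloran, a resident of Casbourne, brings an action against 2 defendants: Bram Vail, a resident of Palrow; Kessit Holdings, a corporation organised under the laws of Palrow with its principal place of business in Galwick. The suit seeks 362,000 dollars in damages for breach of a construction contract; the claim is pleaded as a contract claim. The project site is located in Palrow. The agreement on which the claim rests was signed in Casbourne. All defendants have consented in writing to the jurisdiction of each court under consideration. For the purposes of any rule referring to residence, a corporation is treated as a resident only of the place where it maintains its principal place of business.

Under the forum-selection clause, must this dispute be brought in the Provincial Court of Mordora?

Yes

The Provincial Court of Mordora:
  (a) The claim is a contract claim, so this disjunct is met. The carve-out does not apply: the defendants reside as follows — Bram Vail in Palrow, Kessit Holdings in Galwick — not all in Mordora. Condition met.
  (b) The operative events occurred in Palrow, not Mordora. However, the amount in controversy is 362,000 dollars, which meets the $348,500 floor, so the 'unless' proviso supplies this condition. Condition met.
  (c) The plaintiff resides in Casbourne, which is not Mordora. Satisfied.
  (d) The amount in controversy is $362,000, within the USD 392,000 ceiling. Satisfied.
  → The clause applies.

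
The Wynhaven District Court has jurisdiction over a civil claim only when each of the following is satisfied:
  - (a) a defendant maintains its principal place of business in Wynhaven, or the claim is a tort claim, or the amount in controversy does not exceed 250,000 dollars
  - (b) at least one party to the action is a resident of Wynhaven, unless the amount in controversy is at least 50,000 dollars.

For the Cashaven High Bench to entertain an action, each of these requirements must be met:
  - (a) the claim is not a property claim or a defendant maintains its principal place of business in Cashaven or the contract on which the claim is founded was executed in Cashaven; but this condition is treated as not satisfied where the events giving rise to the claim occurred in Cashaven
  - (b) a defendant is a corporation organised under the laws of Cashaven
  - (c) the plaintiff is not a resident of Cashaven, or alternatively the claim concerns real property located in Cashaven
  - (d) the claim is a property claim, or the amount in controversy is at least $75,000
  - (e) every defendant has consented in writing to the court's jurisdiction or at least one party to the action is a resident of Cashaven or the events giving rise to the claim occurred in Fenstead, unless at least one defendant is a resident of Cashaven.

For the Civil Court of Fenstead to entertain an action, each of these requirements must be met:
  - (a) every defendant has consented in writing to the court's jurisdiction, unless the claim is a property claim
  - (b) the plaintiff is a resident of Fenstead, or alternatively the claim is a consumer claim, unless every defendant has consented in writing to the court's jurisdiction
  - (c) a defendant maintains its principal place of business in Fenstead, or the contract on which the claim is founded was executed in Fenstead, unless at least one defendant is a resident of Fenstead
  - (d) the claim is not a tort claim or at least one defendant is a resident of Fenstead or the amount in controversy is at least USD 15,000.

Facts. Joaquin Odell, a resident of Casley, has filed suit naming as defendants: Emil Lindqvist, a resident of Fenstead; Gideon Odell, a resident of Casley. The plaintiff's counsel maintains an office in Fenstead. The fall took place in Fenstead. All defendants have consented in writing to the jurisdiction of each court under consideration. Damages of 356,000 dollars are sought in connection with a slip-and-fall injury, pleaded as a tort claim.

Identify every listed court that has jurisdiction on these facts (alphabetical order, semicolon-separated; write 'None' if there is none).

the Civil Court of Fenstead; the Wynhaven District Court

The Wynhaven District Court:
  (a) The claim is a tort claim — that alternative is enough. Satisfied.
  (b) No party resides in Wynhaven. But the amount in controversy is USD 356,000, which meets the 50,000 dollars floor, and the 'unless' clause therefore excuses the requirement. Satisfied.
  → Jurisdiction lies.
The Cashaven High Bench:
  (a) The claim is a tort claim, not a property claim — that alternative is enough. And the carve-out is inapplicable — the operative events occurred in Fenstead, not Cashaven. Satisfied.
  (b) No defendant is a corporation. Fails.
  (c) The plaintiff resides in Casley, which is not Cashaven — that alternative is enough. Met.
  (d) The amount in controversy is 356,000 dollars, which meets the 75,000 dollars floor, so this disjunct is met. Met.
  (e) Every defendant has filed written consent — that alternative is enough. Condition met.
  → No jurisdiction.
The Civil Court of Fenstead:
  (a) Every defendant has filed written consent. Satisfied.
  (b) The plaintiff resides in Casley, not Fenstead; the claim is a tort claim, not a consumer claim — none of the alternatives is met. However, every defendant has filed written consent, so the 'unless' proviso supplies this condition. Satisfied.
  (c) No defendant is a corporation; no contract (and hence no place of execution) is alleged — every alternative fails. The proviso rescues it, though: Emil Lindqvist resides in Fenstead. Met.
  (d) Emil Lindqvist resides in Fenstead, so one alternative holds. Met.
  → The court has jurisdiction.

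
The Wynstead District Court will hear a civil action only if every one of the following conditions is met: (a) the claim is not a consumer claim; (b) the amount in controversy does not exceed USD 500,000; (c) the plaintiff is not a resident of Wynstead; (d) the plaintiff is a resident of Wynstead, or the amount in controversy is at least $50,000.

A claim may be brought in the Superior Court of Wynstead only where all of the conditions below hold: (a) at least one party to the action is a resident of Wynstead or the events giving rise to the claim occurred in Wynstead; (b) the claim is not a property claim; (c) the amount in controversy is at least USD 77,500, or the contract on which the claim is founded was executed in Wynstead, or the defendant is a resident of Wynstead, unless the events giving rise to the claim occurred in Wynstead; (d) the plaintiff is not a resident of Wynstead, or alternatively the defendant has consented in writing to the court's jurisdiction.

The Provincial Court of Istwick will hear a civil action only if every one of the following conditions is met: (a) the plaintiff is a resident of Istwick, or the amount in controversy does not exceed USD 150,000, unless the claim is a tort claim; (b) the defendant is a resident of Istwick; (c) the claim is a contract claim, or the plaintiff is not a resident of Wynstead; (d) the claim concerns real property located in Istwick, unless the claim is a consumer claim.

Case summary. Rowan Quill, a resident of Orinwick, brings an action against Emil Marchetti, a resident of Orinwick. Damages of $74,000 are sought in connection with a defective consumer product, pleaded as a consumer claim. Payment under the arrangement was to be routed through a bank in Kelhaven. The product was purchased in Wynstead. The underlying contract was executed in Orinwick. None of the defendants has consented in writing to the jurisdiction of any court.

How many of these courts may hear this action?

1

The Wynstead District Court:
  (a) The claim is a consumer claim. Not met.
  (b) The amount in controversy is USD 74,000, within the USD 500,000 ceiling. Met.
  (c) The plaintiff resides in Orinwick, which is not Wynstead. Satisfied.
  (d) The amount in controversy is USD 74,000, which meets the $50,000 floor, so one alternative holds. Condition met.
  → Not every requirement is met — no jurisdiction.
The Superior Court of Wynstead:
  (a) The operative events occurred in Wynstead, so this disjunct is met. Met.
  (b) The claim is a consumer claim, not a property claim. Satisfied.
  (c) The amount in controversy is USD 74,000, below the USD 77,500 floor; the contract was executed in Orinwick, not Wynstead; the defendant resides in Orinwick, not Wynstead — every alternative fails. However, the operative events occurred in Wynstead, so the 'unless' proviso supplies this condition. Satisfied.
  (d) The plaintiff resides in Orinwick, which is not Wynstead — that alternative is enough. Condition met.
  → Jurisdiction lies.
The Provincial Court of Istwick:
  (a) The amount in controversy is $74,000, within the USD 150,000 ceiling, which satisfies one of the alternatives. Condition met.
  (b) The defendant resides in Orinwick, not Istwick. Fails.
  (c) The plaintiff resides in Orinwick, which is not Wynstead, so one alternative holds. Met.
  (d) The claim does not concern real property. However, the claim is a consumer claim, so the 'unless' proviso supplies this condition. Met.
  → The court lacks jurisdiction.
Courts with jurisdiction: the Superior Court of Wynstead — 1 in total.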